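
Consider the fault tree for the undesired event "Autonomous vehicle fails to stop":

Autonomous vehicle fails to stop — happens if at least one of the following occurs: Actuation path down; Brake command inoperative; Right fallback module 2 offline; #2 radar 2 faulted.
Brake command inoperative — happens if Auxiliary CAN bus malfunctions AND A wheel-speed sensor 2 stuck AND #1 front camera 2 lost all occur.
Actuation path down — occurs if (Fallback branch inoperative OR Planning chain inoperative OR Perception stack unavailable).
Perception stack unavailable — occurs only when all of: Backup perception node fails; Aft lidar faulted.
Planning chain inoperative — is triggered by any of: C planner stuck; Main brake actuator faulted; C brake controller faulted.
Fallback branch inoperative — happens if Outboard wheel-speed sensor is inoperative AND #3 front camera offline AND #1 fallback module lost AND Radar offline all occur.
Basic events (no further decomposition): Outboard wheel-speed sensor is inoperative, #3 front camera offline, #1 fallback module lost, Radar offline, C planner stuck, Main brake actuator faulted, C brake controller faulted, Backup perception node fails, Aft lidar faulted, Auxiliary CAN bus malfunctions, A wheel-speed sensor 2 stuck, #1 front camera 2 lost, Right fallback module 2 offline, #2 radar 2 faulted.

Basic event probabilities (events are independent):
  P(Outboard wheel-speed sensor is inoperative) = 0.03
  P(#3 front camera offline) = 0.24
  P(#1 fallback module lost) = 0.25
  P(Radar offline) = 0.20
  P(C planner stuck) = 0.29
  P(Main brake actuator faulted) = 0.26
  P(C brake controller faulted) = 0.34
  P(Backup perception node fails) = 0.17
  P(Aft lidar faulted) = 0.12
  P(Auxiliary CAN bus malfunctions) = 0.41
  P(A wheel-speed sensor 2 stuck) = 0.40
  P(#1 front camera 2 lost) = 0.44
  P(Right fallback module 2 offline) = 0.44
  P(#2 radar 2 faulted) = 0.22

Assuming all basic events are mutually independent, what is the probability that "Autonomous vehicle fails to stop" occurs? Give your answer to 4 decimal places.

P(Fallback branch inoperative) [AND] = 0.03 × 0.24 × 0.25 × 0.20 = 0.000360
P(Planning chain inoperative) [OR] = 1 − (1−0.29) × (1−0.26) × (1−0.34) = 0.653236
P(Perception stack unavailable) [AND] = 0.17 × 0.12 = 0.020400
P(Actuation path down) [OR] = 1 − (1−0.000360) × (1−0.653236) × (1−0.020400) = 0.660432
P(Brake command inoperative) [AND] = 0.41 × 0.40 × 0.44 = 0.072160
P(Autonomous vehicle fails to stop) [OR] = 1 − (1−0.660432) × (1−0.072160) × (1−0.44) × (1−0.22) = 0.862380
Rounded to 4 decimal places: P(Autonomous vehicle fails to stop) ≈ 0.8624.

0.8624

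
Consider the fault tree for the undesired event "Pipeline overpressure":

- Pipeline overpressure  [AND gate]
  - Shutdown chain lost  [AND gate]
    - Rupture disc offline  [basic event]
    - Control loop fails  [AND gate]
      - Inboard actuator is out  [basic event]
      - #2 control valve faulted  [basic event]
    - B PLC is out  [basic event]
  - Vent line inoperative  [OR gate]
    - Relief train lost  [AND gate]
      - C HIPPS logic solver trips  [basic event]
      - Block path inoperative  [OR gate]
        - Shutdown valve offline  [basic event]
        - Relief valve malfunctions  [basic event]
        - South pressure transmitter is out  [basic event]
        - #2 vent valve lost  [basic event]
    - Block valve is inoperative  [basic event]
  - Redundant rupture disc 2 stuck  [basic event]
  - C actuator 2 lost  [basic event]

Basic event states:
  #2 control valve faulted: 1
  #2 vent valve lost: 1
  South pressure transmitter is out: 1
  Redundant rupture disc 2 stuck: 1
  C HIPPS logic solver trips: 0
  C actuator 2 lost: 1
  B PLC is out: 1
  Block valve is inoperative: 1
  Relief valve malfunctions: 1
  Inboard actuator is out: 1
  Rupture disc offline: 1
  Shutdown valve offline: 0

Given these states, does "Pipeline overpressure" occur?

Control loop fails [AND]: Inboard actuator is out=occurs, #2 control valve faulted=occurs → all inputs occur → occurs.
Shutdown chain lost [AND]: Rupture disc offline=occurs, Control loop fails=occurs, B PLC is out=occurs → all inputs occur → occurs.
Block path inoperative [OR]: Shutdown valve offline=not, Relief valve malfunctions=occurs, South pressure transmitter is out=occurs, #2 vent valve lost=occurs → at least one input occurs → occurs.
Relief train lost [AND]: C HIPPS logic solver trips=not, Block path inoperative=occurs → not all inputs occur → does not occur.
Vent line inoperative [OR]: Relief train lost=not, Block valve is inoperative=occurs → at least one input occurs → occurs.
Pipeline overpressure [AND]: Shutdown chain lost=occurs, Vent line inoperative=occurs, Redundant rupture disc 2 stuck=occurs, C actuator 2 lost=occurs → all inputs occur → occurs.

Yes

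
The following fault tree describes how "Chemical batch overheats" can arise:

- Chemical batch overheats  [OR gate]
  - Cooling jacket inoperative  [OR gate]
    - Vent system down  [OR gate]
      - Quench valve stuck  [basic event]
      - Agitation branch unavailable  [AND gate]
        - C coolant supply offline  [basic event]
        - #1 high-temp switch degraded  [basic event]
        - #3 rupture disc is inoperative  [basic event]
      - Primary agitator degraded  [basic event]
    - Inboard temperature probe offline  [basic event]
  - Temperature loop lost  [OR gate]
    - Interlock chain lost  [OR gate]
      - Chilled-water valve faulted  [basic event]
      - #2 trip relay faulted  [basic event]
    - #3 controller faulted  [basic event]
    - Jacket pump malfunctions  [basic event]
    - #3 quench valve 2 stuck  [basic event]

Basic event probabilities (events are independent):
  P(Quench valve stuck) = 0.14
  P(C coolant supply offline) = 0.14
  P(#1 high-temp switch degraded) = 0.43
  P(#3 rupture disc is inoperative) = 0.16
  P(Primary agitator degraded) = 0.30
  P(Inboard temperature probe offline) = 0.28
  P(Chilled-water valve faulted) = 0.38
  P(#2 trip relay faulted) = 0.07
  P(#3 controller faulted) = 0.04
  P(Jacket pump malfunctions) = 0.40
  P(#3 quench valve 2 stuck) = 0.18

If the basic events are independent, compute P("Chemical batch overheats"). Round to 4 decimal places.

0.8831

P(Agitation branch unavailable) [AND] = 0.14 × 0.43 × 0.16 = 0.009632
P(Vent system down) [OR] = 1 − (1−0.14) × (1−0.009632) × (1−0.30) = 0.403798
P(Cooling jacket inoperative) [OR] = 1 − (1−0.403798) × (1−0.28) = 0.570735
P(Interlock chain lost) [OR] = 1 − (1−0.38) × (1−0.07) = 0.423400
P(Temperature loop lost) [OR] = 1 − (1−0.423400) × (1−0.04) × (1−0.40) × (1−0.18) = 0.727660
P(Chemical batch overheats) [OR] = 1 − (1−0.570735) × (1−0.727660) = 0.883094
Rounded to 4 decimal places: P(Chemical batch overheats) ≈ 0.8831.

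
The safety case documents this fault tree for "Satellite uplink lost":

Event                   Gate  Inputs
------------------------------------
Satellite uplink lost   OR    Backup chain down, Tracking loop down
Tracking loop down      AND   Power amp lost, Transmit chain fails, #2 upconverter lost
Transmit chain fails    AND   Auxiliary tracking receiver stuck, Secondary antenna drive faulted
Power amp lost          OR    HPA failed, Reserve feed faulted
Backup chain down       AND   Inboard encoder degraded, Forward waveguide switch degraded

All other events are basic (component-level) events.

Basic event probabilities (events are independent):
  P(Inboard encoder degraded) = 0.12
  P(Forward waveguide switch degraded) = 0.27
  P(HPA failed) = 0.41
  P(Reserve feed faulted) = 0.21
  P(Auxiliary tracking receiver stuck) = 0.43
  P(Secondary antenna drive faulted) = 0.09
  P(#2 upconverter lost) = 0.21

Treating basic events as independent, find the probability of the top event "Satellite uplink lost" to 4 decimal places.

0.0366

P(Backup chain down) [AND] = 0.12 × 0.27 = 0.032400
P(Power amp lost) [OR] = 1 − (1−0.41) × (1−0.21) = 0.533900
P(Transmit chain fails) [AND] = 0.43 × 0.09 = 0.038700
P(Tracking loop down) [AND] = 0.533900 × 0.038700 × 0.21 = 0.004339
P(Satellite uplink lost) [OR] = 1 − (1−0.032400) × (1−0.004339) = 0.036598
Rounded to 4 decimal places: P(Satellite uplink lost) ≈ 0.0366.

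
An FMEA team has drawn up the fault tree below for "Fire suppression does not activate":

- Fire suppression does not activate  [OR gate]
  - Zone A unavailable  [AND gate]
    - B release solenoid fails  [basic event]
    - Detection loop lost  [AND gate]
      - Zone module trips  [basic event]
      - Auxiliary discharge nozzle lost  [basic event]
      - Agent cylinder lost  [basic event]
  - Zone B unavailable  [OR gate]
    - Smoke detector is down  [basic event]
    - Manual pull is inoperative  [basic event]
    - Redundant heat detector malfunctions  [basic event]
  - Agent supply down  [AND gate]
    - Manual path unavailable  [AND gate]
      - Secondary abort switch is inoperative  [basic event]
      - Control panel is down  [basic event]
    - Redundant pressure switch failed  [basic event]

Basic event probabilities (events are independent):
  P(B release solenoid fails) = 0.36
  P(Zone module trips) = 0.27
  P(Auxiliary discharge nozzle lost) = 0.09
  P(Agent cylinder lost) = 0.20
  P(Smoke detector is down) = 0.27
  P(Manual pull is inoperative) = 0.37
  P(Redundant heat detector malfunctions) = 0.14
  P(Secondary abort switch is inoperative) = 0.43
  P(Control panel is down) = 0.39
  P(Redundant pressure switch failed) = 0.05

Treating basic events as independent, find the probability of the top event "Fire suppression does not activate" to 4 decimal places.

P(Detection loop lost) [AND] = 0.27 × 0.09 × 0.20 = 0.004860
P(Zone A unavailable) [AND] = 0.36 × 0.004860 = 0.001750
P(Zone B unavailable) [OR] = 1 − (1−0.27) × (1−0.37) × (1−0.14) = 0.604486
P(Manual path unavailable) [AND] = 0.43 × 0.39 = 0.167700
P(Agent supply down) [AND] = 0.167700 × 0.05 = 0.008385
P(Fire suppression does not activate) [OR] = 1 − (1−0.001750) × (1−0.604486) × (1−0.008385) = 0.608489
Rounded to 4 decimal places: P(Fire suppression does not activate) ≈ 0.6085.

0.6085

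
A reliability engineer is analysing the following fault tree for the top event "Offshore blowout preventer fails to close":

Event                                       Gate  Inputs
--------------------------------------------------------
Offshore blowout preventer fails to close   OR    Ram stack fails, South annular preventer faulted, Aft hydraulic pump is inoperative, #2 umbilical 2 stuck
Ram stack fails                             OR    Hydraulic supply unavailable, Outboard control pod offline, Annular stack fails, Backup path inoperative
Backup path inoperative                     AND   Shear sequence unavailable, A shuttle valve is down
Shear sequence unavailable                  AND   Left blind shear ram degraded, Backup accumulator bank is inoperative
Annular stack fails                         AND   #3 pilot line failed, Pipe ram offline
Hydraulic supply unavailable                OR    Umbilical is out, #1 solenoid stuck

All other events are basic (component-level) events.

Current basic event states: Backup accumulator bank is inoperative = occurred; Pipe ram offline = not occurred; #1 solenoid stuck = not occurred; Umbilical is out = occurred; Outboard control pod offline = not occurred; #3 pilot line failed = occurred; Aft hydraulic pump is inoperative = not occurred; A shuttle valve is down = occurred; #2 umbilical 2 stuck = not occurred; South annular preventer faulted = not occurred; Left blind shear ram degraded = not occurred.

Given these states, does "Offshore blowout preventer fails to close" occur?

Yes

Hydraulic supply unavailable [OR]: Umbilical is out=occurs, #1 solenoid stuck=not → at least one input occurs → occurs.
Annular stack fails [AND]: #3 pilot line failed=occurs, Pipe ram offline=not → not all inputs occur → does not occur.
Shear sequence unavailable [AND]: Left blind shear ram degraded=not, Backup accumulator bank is inoperative=occurs → not all inputs occur → does not occur.
Backup path inoperative [AND]: Shear sequence unavailable=not, A shuttle valve is down=occurs → not all inputs occur → does not occur.
Ram stack fails [OR]: Hydraulic supply unavailable=occurs, Outboard control pod offline=not, Annular stack fails=not, Backup path inoperative=not → at least one input occurs → occurs.
Offshore blowout preventer fails to close [OR]: Ram stack fails=occurs, South annular preventer faulted=not, Aft hydraulic pump is inoperative=not, #2 umbilical 2 stuck=not → at least one input occurs → occurs.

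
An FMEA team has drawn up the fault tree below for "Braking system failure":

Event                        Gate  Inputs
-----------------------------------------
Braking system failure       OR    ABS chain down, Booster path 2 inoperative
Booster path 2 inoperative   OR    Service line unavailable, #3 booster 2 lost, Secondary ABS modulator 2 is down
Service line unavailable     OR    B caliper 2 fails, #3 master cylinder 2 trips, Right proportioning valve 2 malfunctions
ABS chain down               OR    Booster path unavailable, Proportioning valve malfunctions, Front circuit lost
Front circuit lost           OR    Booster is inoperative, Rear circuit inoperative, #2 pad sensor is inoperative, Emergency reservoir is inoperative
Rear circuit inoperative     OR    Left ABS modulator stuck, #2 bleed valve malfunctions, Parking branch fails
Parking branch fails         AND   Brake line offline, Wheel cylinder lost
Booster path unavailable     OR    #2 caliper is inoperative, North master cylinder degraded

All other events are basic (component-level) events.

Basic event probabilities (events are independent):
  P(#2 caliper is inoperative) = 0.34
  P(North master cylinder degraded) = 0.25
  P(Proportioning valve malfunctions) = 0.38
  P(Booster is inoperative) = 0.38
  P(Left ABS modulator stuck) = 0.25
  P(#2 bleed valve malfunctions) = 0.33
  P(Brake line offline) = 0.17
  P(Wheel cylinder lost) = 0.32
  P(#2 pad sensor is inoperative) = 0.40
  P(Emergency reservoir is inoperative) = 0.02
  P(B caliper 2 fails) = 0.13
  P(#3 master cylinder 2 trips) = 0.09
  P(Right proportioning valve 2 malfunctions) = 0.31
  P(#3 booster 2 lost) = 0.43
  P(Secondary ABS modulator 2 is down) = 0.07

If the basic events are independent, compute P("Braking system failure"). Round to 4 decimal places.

0.9846

P(Booster path unavailable) [OR] = 1 − (1−0.34) × (1−0.25) = 0.505000
P(Parking branch fails) [AND] = 0.17 × 0.32 = 0.054400
P(Rear circuit inoperative) [OR] = 1 − (1−0.25) × (1−0.33) × (1−0.054400) = 0.524836
P(Front circuit lost) [OR] = 1 − (1−0.38) × (1−0.524836) × (1−0.40) × (1−0.02) = 0.826774
P(ABS chain down) [OR] = 1 − (1−0.505000) × (1−0.38) × (1−0.826774) = 0.946837
P(Service line unavailable) [OR] = 1 − (1−0.13) × (1−0.09) × (1−0.31) = 0.453727
P(Booster path 2 inoperative) [OR] = 1 − (1−0.453727) × (1−0.43) × (1−0.07) = 0.710421
P(Braking system failure) [OR] = 1 − (1−0.946837) × (1−0.710421) = 0.984605
Rounded to 4 decimal places: P(Braking system failure) ≈ 0.9846.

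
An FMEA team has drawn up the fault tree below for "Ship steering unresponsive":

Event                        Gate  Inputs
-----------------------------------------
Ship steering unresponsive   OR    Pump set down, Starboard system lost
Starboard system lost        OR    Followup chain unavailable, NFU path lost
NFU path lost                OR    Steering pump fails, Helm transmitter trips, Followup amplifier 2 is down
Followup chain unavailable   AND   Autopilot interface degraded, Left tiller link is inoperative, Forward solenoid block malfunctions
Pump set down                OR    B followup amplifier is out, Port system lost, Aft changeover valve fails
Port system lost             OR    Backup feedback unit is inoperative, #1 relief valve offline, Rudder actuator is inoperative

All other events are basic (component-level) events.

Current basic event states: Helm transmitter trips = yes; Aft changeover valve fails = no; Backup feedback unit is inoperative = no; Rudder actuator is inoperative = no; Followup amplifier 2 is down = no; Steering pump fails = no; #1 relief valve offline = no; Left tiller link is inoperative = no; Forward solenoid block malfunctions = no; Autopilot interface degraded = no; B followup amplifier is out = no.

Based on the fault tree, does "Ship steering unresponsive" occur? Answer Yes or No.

Port system lost [OR]: Backup feedback unit is inoperative=not, #1 relief valve offline=not, Rudder actuator is inoperative=not → no input occurs → does not occur.
Pump set down [OR]: B followup amplifier is out=not, Port system lost=not, Aft changeover valve fails=not → no input occurs → does not occur.
Followup chain unavailable [AND]: Autopilot interface degraded=not, Left tiller link is inoperative=not, Forward solenoid block malfunctions=not → not all inputs occur → does not occur.
NFU path lost [OR]: Steering pump fails=not, Helm transmitter trips=occurs, Followup amplifier 2 is down=not → at least one input occurs → occurs.
Starboard system lost [OR]: Followup chain unavailable=not, NFU path lost=occurs → at least one input occurs → occurs.
Ship steering unresponsive [OR]: Pump set down=not, Starboard system lost=occurs → at least one input occurs → occurs.

Yes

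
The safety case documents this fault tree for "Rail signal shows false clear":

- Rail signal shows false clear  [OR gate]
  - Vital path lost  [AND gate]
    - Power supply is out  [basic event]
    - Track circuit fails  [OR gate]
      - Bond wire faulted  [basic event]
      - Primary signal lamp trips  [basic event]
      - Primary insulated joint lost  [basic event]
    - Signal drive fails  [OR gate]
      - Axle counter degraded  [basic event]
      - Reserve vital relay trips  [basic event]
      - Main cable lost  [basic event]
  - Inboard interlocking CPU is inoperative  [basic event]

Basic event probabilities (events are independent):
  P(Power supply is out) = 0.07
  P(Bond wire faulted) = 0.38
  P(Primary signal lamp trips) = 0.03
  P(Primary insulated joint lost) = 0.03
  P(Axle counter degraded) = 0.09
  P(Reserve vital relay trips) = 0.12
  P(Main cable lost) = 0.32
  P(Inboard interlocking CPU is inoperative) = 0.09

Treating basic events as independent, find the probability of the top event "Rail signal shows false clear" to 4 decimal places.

0.1021

P(Track circuit fails) [OR] = 1 − (1−0.38) × (1−0.03) × (1−0.03) = 0.416642
P(Signal drive fails) [OR] = 1 − (1−0.09) × (1−0.12) × (1−0.32) = 0.455456
P(Vital path lost) [AND] = 0.07 × 0.416642 × 0.455456 = 0.013283
P(Rail signal shows false clear) [OR] = 1 − (1−0.013283) × (1−0.09) = 0.102088
Rounded to 4 decimal places: P(Rail signal shows false clear) ≈ 0.1021.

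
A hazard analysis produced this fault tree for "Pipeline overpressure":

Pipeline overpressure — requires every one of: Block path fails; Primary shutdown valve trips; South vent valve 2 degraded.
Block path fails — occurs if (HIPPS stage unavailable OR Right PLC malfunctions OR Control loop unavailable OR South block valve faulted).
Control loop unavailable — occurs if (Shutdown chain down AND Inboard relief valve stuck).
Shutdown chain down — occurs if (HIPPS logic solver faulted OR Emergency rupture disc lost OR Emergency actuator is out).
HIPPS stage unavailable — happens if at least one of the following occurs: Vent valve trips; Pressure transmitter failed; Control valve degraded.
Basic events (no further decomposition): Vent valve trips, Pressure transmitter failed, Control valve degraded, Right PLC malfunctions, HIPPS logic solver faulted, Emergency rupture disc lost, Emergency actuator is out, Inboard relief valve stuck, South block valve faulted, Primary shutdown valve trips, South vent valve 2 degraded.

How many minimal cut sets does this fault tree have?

HIPPS stage unavailable [OR]: union of children's cut sets → 3 cut set(s).
Shutdown chain down [OR]: union of children's cut sets → 3 cut set(s).
Control loop unavailable [AND]: one cut set from each child combined → 3 × 1 = 3 cut set(s).
Block path fails [OR]: union of children's cut sets → 8 cut set(s).
Pipeline overpressure [AND]: one cut set from each child combined → 8 × 1 × 1 = 8 cut set(s).
Minimal cut sets: {Primary shutdown valve trips, South vent valve 2 degraded, Vent valve trips}; {Pressure transmitter failed, Primary shutdown valve trips, South vent valve 2 degraded}; {Control valve degraded, Primary shutdown valve trips, South vent valve 2 degraded}; {Primary shutdown valve trips, Right PLC malfunctions, South vent valve 2 degraded}; {HIPPS logic solver faulted, Inboard relief valve stuck, Primary shutdown valve trips, South vent valve 2 degraded}; {Emergency rupture disc lost, Inboard relief valve stuck, Primary shutdown valve trips, South vent valve 2 degraded}; {Emergency actuator is out, Inboard relief valve stuck, Primary shutdown valve trips, South vent valve 2 degraded}; {Primary shutdown valve trips, South block valve faulted, South vent valve 2 degraded}.

8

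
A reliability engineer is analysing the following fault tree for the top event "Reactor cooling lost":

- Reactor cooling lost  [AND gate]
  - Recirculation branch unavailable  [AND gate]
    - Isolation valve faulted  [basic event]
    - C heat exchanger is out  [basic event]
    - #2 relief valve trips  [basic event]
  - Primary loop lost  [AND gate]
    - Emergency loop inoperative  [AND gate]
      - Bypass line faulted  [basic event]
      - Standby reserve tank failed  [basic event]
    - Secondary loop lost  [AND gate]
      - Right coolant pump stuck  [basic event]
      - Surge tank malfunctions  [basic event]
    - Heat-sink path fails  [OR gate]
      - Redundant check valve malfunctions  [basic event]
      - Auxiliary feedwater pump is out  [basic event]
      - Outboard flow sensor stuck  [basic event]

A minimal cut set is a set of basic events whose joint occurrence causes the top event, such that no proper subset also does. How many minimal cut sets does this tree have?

3

Recirculation branch unavailable [AND]: one cut set from each child combined → 1 × 1 × 1 = 1 cut set(s).
Emergency loop inoperative [AND]: one cut set from each child combined → 1 × 1 = 1 cut set(s).
Secondary loop lost [AND]: one cut set from each child combined → 1 × 1 = 1 cut set(s).
Heat-sink path fails [OR]: union of children's cut sets → 3 cut set(s).
Primary loop lost [AND]: one cut set from each child combined → 1 × 1 × 3 = 3 cut set(s).
Reactor cooling lost [AND]: one cut set from each child combined → 1 × 3 = 3 cut set(s).
Minimal cut sets: {#2 relief valve trips, Bypass line faulted, C heat exchanger is out, Isolation valve faulted, Redundant check valve malfunctions, Right coolant pump stuck, Standby reserve tank failed, Surge tank malfunctions}; {#2 relief valve trips, Auxiliary feedwater pump is out, Bypass line faulted, C heat exchanger is out, Isolation valve faulted, Right coolant pump stuck, Standby reserve tank failed, Surge tank malfunctions}; {#2 relief valve trips, Bypass line faulted, C heat exchanger is out, Isolation valve faulted, Outboard flow sensor stuck, Right coolant pump stuck, Standby reserve tank failed, Surge tank malfunctions}.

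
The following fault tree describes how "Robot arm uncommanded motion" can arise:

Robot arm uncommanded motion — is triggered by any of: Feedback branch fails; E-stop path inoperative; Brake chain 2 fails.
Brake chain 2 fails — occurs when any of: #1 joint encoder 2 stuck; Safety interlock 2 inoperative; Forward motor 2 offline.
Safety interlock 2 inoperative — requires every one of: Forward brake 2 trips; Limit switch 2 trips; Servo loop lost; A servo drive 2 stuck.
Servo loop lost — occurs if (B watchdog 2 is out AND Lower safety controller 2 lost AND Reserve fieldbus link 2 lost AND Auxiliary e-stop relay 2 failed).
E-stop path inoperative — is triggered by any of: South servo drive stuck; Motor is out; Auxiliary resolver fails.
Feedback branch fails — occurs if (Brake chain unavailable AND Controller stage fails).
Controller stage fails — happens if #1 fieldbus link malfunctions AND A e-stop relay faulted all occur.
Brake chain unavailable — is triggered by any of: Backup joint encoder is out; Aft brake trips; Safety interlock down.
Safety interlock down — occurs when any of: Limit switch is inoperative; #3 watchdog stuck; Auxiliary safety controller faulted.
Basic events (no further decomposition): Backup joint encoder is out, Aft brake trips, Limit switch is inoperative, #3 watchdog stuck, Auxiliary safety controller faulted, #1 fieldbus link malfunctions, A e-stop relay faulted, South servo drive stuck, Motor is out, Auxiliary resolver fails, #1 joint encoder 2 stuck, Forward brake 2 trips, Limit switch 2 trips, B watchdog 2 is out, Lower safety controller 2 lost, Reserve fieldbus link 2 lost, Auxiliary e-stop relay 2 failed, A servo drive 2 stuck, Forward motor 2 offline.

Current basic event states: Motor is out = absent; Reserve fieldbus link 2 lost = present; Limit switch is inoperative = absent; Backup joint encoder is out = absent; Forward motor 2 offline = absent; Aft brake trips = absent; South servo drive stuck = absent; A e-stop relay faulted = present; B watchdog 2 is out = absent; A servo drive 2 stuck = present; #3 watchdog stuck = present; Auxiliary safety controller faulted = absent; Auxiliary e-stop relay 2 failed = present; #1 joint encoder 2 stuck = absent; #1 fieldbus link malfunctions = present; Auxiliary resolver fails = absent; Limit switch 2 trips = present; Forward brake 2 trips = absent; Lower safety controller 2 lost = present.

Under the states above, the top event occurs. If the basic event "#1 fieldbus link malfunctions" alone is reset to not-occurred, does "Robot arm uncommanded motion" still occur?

Counterfactual: set "#1 fieldbus link malfunctions" to not occurred.
Safety interlock down [OR]: Limit switch is inoperative=not, #3 watchdog stuck=occurs, Auxiliary safety controller faulted=not → at least one input occurs → occurs.
Brake chain unavailable [OR]: Backup joint encoder is out=not, Aft brake trips=not, Safety interlock down=occurs → at least one input occurs → occurs.
Controller stage fails [AND]: #1 fieldbus link malfunctions=not, A e-stop relay faulted=occurs → not all inputs occur → does not occur.
Feedback branch fails [AND]: Brake chain unavailable=occurs, Controller stage fails=not → not all inputs occur → does not occur.
E-stop path inoperative [OR]: South servo drive stuck=not, Motor is out=not, Auxiliary resolver fails=not → no input occurs → does not occur.
Servo loop lost [AND]: B watchdog 2 is out=not, Lower safety controller 2 lost=occurs, Reserve fieldbus link 2 lost=occurs, Auxiliary e-stop relay 2 failed=occurs → not all inputs occur → does not occur.
Safety interlock 2 inoperative [AND]: Forward brake 2 trips=not, Limit switch 2 trips=occurs, Servo loop lost=not, A servo drive 2 stuck=occurs → not all inputs occur → does not occur.
Brake chain 2 fails [OR]: #1 joint encoder 2 stuck=not, Safety interlock 2 inoperative=not, Forward motor 2 offline=not → no input occurs → does not occur.
Robot arm uncommanded motion [OR]: Feedback branch fails=not, E-stop path inoperative=not, Brake chain 2 fails=not → no input occurs → does not occur.

No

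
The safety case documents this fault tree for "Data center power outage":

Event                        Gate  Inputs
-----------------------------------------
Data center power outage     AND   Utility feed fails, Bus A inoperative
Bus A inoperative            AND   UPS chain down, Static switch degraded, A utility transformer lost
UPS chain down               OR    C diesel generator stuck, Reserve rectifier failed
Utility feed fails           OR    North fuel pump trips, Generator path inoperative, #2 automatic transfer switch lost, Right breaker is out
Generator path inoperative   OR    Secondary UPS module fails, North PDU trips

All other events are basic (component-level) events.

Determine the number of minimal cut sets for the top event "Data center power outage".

Generator path inoperative [OR]: union of children's cut sets → 2 cut set(s).
Utility feed fails [OR]: union of children's cut sets → 5 cut set(s).
UPS chain down [OR]: union of children's cut sets → 2 cut set(s).
Bus A inoperative [AND]: one cut set from each child combined → 2 × 1 × 1 = 2 cut set(s).
Data center power outage [AND]: one cut set from each child combined → 5 × 2 = 10 cut set(s).
Minimal cut sets: {A utility transformer lost, C diesel generator stuck, North fuel pump trips, Static switch degraded}; {A utility transformer lost, North fuel pump trips, Reserve rectifier failed, Static switch degraded}; {A utility transformer lost, C diesel generator stuck, Secondary UPS module fails, Static switch degraded}; {A utility transformer lost, Reserve rectifier failed, Secondary UPS module fails, Static switch degraded}; {A utility transformer lost, C diesel generator stuck, North PDU trips, Static switch degraded}; {A utility transformer lost, North PDU trips, Reserve rectifier failed, Static switch degraded}; {#2 automatic transfer switch lost, A utility transformer lost, C diesel generator stuck, Static switch degraded}; {#2 automatic transfer switch lost, A utility transformer lost, Reserve rectifier failed, Static switch degraded}; {A utility transformer lost, C diesel generator stuck, Right breaker is out, Static switch degraded}; {A utility transformer lost, Reserve rectifier failed, Right breaker is out, Static switch degraded}.

10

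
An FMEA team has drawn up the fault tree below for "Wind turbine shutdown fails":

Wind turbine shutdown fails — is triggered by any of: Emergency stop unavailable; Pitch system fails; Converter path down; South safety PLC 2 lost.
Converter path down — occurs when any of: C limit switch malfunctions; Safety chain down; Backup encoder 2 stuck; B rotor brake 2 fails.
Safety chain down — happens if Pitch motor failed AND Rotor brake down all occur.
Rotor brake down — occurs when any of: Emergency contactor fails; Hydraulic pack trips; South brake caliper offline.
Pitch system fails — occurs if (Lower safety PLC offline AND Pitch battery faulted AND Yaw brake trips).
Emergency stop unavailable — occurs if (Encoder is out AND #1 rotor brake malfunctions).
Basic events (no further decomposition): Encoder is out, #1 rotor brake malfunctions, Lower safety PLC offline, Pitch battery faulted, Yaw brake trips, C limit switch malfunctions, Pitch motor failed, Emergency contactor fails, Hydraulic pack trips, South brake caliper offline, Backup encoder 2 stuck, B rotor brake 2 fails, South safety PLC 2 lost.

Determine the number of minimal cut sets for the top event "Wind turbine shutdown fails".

9

Emergency stop unavailable [AND]: one cut set from each child combined → 1 × 1 = 1 cut set(s).
Pitch system fails [AND]: one cut set from each child combined → 1 × 1 × 1 = 1 cut set(s).
Rotor brake down [OR]: union of children's cut sets → 3 cut set(s).
Safety chain down [AND]: one cut set from each child combined → 1 × 3 = 3 cut set(s).
Converter path down [OR]: union of children's cut sets → 6 cut set(s).
Wind turbine shutdown fails [OR]: union of children's cut sets → 9 cut set(s).
Minimal cut sets: {#1 rotor brake malfunctions, Encoder is out}; {Lower safety PLC offline, Pitch battery faulted, Yaw brake trips}; {C limit switch malfunctions}; {Emergency contactor fails, Pitch motor failed}; {Hydraulic pack trips, Pitch motor failed}; {Pitch motor failed, South brake caliper offline}; {Backup encoder 2 stuck}; {B rotor brake 2 fails}; {South safety PLC 2 lost}.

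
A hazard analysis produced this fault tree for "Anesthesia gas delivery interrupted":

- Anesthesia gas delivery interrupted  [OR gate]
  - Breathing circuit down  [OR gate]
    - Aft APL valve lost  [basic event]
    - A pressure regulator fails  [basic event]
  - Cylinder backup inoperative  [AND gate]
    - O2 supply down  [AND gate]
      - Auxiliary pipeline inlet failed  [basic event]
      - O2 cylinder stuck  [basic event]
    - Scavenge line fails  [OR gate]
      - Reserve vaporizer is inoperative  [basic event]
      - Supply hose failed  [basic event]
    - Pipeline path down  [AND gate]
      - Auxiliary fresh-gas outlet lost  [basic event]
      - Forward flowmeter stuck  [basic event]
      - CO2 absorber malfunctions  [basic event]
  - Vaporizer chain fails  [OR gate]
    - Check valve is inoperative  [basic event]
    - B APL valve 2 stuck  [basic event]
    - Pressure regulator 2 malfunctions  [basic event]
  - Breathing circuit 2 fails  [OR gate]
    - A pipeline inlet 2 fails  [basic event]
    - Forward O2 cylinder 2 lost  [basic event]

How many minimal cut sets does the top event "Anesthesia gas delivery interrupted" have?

Breathing circuit down [OR]: union of children's cut sets → 2 cut set(s).
O2 supply down [AND]: one cut set from each child combined → 1 × 1 = 1 cut set(s).
Scavenge line fails [OR]: union of children's cut sets → 2 cut set(s).
Pipeline path down [AND]: one cut set from each child combined → 1 × 1 × 1 = 1 cut set(s).
Cylinder backup inoperative [AND]: one cut set from each child combined → 1 × 2 × 1 = 2 cut set(s).
Vaporizer chain fails [OR]: union of children's cut sets → 3 cut set(s).
Breathing circuit 2 fails [OR]: union of children's cut sets → 2 cut set(s).
Anesthesia gas delivery interrupted [OR]: union of children's cut sets → 9 cut set(s).
Minimal cut sets: {Aft APL valve lost}; {A pressure regulator fails}; {Auxiliary fresh-gas outlet lost, Auxiliary pipeline inlet failed, CO2 absorber malfunctions, Forward flowmeter stuck, O2 cylinder stuck, Reserve vaporizer is inoperative}; {Auxiliary fresh-gas outlet lost, Auxiliary pipeline inlet failed, CO2 absorber malfunctions, Forward flowmeter stuck, O2 cylinder stuck, Supply hose failed}; {Check valve is inoperative}; {B APL valve 2 stuck}; {Pressure regulator 2 malfunctions}; {A pipeline inlet 2 fails}; {Forward O2 cylinder 2 lost}.

9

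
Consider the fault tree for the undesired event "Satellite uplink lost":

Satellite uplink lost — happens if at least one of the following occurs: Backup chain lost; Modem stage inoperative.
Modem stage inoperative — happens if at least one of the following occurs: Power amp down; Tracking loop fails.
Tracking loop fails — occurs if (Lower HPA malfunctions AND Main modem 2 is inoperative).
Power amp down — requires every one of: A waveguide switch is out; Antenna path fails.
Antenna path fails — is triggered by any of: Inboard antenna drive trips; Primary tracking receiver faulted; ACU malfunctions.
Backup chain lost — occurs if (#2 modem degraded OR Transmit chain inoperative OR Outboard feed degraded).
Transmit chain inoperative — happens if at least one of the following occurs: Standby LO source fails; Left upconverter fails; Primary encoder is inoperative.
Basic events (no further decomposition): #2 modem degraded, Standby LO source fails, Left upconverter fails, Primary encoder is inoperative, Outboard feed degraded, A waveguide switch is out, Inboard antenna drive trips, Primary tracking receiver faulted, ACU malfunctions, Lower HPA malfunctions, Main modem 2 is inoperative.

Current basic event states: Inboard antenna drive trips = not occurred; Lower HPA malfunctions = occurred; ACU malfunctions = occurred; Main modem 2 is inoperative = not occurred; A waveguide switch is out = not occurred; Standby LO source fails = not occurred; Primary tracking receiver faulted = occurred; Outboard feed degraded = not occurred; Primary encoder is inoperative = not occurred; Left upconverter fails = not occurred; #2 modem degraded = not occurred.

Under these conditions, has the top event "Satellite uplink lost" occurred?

Transmit chain inoperative [OR]: Standby LO source fails=not, Left upconverter fails=not, Primary encoder is inoperative=not → no input occurs → does not occur.
Backup chain lost [OR]: #2 modem degraded=not, Transmit chain inoperative=not, Outboard feed degraded=not → no input occurs → does not occur.
Antenna path fails [OR]: Inboard antenna drive trips=not, Primary tracking receiver faulted=occurs, ACU malfunctions=occurs → at least one input occurs → occurs.
Power amp down [AND]: A waveguide switch is out=not, Antenna path fails=occurs → not all inputs occur → does not occur.
Tracking loop fails [AND]: Lower HPA malfunctions=occurs, Main modem 2 is inoperative=not → not all inputs occur → does not occur.
Modem stage inoperative [OR]: Power amp down=not, Tracking loop fails=not → no input occurs → does not occur.
Satellite uplink lost [OR]: Backup chain lost=not, Modem stage inoperative=not → no input occurs → does not occur.

No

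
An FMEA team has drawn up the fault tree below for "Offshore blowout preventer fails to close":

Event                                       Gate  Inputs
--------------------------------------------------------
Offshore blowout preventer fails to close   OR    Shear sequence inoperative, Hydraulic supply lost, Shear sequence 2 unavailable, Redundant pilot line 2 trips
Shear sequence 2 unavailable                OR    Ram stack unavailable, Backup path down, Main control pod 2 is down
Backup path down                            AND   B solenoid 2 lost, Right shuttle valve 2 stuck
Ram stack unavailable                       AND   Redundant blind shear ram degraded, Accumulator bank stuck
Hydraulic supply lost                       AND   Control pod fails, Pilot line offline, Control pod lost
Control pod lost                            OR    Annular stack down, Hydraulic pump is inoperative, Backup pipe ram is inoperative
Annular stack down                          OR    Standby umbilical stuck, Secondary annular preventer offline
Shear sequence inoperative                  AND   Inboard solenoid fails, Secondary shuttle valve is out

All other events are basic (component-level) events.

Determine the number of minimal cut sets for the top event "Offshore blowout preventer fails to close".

Shear sequence inoperative [AND]: one cut set from each child combined → 1 × 1 = 1 cut set(s).
Annular stack down [OR]: union of children's cut sets → 2 cut set(s).
Control pod lost [OR]: union of children's cut sets → 4 cut set(s).
Hydraulic supply lost [AND]: one cut set from each child combined → 1 × 1 × 4 = 4 cut set(s).
Ram stack unavailable [AND]: one cut set from each child combined → 1 × 1 = 1 cut set(s).
Backup path down [AND]: one cut set from each child combined → 1 × 1 = 1 cut set(s).
Shear sequence 2 unavailable [OR]: union of children's cut sets → 3 cut set(s).
Offshore blowout preventer fails to close [OR]: union of children's cut sets → 9 cut set(s).
Minimal cut sets: {Inboard solenoid fails, Secondary shuttle valve is out}; {Control pod fails, Pilot line offline, Standby umbilical stuck}; {Control pod fails, Pilot line offline, Secondary annular preventer offline}; {Control pod fails, Hydraulic pump is inoperative, Pilot line offline}; {Backup pipe ram is inoperative, Control pod fails, Pilot line offline}; {Accumulator bank stuck, Redundant blind shear ram degraded}; {B solenoid 2 lost, Right shuttle valve 2 stuck}; {Main control pod 2 is down}; {Redundant pilot line 2 trips}.

9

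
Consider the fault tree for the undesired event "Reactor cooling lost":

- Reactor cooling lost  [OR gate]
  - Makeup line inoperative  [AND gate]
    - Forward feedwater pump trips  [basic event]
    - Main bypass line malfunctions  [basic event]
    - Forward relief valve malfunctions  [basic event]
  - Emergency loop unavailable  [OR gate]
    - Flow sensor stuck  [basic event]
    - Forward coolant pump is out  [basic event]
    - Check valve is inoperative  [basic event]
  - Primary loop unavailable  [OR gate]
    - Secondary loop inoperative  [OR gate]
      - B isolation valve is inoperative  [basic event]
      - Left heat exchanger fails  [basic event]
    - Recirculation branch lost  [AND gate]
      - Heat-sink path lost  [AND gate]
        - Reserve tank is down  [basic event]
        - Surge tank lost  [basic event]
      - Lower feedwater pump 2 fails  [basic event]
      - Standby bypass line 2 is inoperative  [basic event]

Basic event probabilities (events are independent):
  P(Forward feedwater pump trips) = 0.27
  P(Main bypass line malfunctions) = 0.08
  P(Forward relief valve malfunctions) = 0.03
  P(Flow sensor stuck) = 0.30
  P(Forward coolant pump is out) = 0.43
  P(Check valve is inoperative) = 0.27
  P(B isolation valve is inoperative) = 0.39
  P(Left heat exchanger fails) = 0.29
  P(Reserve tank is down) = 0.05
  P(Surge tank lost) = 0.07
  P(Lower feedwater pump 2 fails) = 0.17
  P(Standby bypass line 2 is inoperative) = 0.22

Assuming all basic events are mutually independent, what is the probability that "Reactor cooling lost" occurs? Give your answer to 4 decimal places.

0.8739

P(Makeup line inoperative) [AND] = 0.27 × 0.08 × 0.03 = 0.000648
P(Emergency loop unavailable) [OR] = 1 − (1−0.30) × (1−0.43) × (1−0.27) = 0.708730
P(Secondary loop inoperative) [OR] = 1 − (1−0.39) × (1−0.29) = 0.566900
P(Heat-sink path lost) [AND] = 0.05 × 0.07 = 0.003500
P(Recirculation branch lost) [AND] = 0.003500 × 0.17 × 0.22 = 0.000131
P(Primary loop unavailable) [OR] = 1 − (1−0.566900) × (1−0.000131) = 0.566957
P(Reactor cooling lost) [OR] = 1 − (1−0.000648) × (1−0.708730) × (1−0.566957) = 0.873949
Rounded to 4 decimal places: P(Reactor cooling lost) ≈ 0.8739.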